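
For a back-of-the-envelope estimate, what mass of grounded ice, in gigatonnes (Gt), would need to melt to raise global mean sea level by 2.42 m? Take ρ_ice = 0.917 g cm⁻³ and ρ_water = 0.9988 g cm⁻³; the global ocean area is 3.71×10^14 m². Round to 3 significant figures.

Required water volume = Δh × A = 2.42 m × 3.71×10^14 m² = 8.978×10^14 m³.
ρ_w = 0.9988 g cm⁻³ = 998.8 kg m⁻³, so the mass of water = 8.978×10^14 m³ × 998.8 kg m⁻³ = 8.967×10^17 kg = 8.97×10^5 Gt (and the same mass of ice, by conservation).

≈ 8.97×10^5 Gt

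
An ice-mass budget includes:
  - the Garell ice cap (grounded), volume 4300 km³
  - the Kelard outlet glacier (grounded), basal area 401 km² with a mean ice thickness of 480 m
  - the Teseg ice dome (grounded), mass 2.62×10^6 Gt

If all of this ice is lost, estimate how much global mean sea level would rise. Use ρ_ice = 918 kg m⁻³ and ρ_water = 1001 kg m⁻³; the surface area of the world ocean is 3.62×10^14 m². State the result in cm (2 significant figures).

Garell: 4300 km³ × (918/1001) = 3943 km³ of water.
Kelard: ice volume = 401 km² × 480 m = 192.5 km³; 192.5 × (918/1001) = 176.5 km³ of water.
Teseg: 2.62×10^6 Gt = 2.620×10^18 kg; dividing by ρ_w = 1001 kg m⁻³ gives 2.617×10^15 m³ of water.
Total added water ≈ 2.622×10^15 m³ over 3.62×10^14 m² → Δh = 7.24 m = 720 cm.

≈ 720 cm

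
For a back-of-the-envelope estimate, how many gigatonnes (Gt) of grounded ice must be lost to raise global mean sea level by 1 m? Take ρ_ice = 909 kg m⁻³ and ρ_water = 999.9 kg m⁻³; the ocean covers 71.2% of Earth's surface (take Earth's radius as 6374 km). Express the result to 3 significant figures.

≈ 3.63×10^5 Gt

Required water volume = Δh × A = 1 m × 3.64×10^14 m² = 3.635×10^14 m³.
ρ_w = 999.9 kg m⁻³, so the mass of water = 3.635×10^14 m³ × 999.9 kg m⁻³ = 3.635×10^17 kg = 3.63×10^5 Gt (and the same mass of ice, by conservation).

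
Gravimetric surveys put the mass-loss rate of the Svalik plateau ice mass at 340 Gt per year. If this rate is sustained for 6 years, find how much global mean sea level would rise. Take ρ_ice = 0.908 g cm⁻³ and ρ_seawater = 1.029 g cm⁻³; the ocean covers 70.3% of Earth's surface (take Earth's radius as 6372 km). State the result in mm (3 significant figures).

Total mass lost = 340 Gt/yr × 6 yr = 2040 Gt = 2.040×10^15 kg.
ρ_w = 1.029 g cm⁻³ = 1029 kg m⁻³, so water volume = 2.040×10^15 / 1029 = 1.983×10^12 m³.
Δh = 1.983×10^12 / 3.59×10^14 = 5.53×10^-3 m = 5.53 mm.

≈ 5.53 mm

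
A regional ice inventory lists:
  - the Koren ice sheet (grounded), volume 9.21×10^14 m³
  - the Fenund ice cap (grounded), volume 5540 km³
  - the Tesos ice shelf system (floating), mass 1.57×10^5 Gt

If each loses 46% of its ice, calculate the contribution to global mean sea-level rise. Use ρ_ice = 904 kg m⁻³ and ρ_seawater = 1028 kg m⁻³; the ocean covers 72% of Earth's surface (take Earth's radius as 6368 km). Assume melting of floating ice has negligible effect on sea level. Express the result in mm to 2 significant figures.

Koren: 0.46 × 9.21×10^14 m³ × (904/1028) = 3.726×10^14 m³ of water.
Fenund: 0.46 × 5540 km³ × (904/1028) = 2241 km³ of water.
The Tesos ice shelf system is floating and already displaces its own weight of water, so its melt adds essentially nothing to sea level.
Total added water ≈ 3.748×10^14 m³ over 3.67×10^14 m² → Δh = 1.02 m = 1000 mm.

≈ 1000 mm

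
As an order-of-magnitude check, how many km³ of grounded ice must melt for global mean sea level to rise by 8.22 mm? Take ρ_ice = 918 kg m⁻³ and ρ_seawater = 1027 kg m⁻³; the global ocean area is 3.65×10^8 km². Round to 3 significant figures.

≈ 3360 km³

Required water volume = Δh × A = 0.00822 m × 3.65×10^14 m² = 3.000×10^12 m³ = 3000 km³.
Ice volume = water volume × ρ_w/ρ_ice = 3000 × 1027/918 = 3360 km³.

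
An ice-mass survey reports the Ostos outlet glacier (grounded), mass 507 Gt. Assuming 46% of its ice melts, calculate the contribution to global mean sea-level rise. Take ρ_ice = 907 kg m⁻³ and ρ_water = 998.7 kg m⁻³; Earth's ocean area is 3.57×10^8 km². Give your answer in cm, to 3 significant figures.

≈ 0.0654 cm

Ostos: 0.46 × 507 Gt = 2.332×10^14 kg; dividing by ρ_w = 998.7 kg m⁻³ gives 2.335×10^11 m³ of water.
Spread over 3.57×10^14 m² of ocean, Δh = 2.335×10^11 / 3.57×10^14 = 6.54×10^-4 m = 0.0654 cm.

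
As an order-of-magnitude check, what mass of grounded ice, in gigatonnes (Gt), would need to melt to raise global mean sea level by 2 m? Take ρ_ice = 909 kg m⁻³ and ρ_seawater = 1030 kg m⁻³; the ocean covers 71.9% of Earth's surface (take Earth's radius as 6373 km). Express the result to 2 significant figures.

≈ 7.6×10^5 Gt

Required water volume = Δh × A = 2 m × 3.67×10^14 m² = 7.339×10^14 m³.
ρ_w = 1030 kg m⁻³, so the mass of water = 7.339×10^14 m³ × 1030 kg m⁻³ = 7.560×10^17 kg = 7.6×10^5 Gt (and the same mass of ice, by conservation).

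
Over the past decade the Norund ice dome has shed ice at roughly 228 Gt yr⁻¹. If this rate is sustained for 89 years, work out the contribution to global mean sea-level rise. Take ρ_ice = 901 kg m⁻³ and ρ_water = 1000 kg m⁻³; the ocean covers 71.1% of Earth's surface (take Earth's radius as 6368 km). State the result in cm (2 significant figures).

≈ 5.6 cm

Total mass lost = 228 Gt/yr × 89 yr = 2.029×10^4 Gt = 2.029×10^16 kg.
ρ_w = 1000 kg m⁻³, so water volume = 2.029×10^16 / 1000 = 2.029×10^13 m³.
Δh = 2.029×10^13 / 3.62×10^14 = 0.0560 m = 5.6 cm.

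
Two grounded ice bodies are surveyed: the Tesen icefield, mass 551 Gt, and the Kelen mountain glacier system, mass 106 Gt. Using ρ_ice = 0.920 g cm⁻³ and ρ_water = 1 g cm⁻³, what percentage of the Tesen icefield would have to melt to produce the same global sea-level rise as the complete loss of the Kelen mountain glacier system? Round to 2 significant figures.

≈ 19 %

Equal sea-level rise means equal mass of meltwater, i.e. equal mass of ice lost.
Ice mass of Kelen: 1.060×10^14 kg; ice mass of Tesen: 5.510×10^14 kg.
Fraction required = 1.060×10^14 / 5.510×10^14 = 0.192 → 19 %.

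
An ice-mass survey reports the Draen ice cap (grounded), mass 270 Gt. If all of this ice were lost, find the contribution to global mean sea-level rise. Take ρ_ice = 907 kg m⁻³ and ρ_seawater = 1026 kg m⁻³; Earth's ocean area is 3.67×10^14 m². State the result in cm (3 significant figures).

Draen: 270 Gt = 2.700×10^14 kg; dividing by ρ_w = 1026 kg m⁻³ gives 2.632×10^11 m³ of water.
Spread over 3.67×10^14 m² of ocean, Δh = 2.632×10^11 / 3.67×10^14 = 7.17×10^-4 m = 0.0717 cm.

≈ 0.0717 cm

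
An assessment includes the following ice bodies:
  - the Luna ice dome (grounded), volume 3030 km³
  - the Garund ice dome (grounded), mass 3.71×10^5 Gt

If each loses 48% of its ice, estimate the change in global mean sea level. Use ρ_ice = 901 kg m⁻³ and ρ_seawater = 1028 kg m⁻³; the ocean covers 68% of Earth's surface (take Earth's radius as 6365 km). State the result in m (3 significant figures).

Luna: 0.48 × 3030 km³ × (901/1028) = 1275 km³ of water.
Garund: 0.48 × 3.71×10^5 Gt = 1.781×10^17 kg; dividing by ρ_w = 1028 kg m⁻³ gives 1.732×10^14 m³ of water.
Total added water ≈ 1.745×10^14 m³ over 3.46×10^14 m² → Δh = 0.504 m.

≈ 0.504 m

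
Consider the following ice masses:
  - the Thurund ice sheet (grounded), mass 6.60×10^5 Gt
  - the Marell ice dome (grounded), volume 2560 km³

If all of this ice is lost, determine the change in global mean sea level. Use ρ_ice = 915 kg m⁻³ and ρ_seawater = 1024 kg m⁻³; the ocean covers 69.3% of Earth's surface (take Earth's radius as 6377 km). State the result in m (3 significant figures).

Thurund: 6.60×10^5 Gt = 6.600×10^17 kg; dividing by ρ_w = 1024 kg m⁻³ gives 6.445×10^14 m³ of water.
Marell: 2560 km³ × (915/1024) = 2288 km³ of water.
Total added water ≈ 6.468×10^14 m³ over 3.54×10^14 m² → Δh = 1.83 m.

≈ 1.83 m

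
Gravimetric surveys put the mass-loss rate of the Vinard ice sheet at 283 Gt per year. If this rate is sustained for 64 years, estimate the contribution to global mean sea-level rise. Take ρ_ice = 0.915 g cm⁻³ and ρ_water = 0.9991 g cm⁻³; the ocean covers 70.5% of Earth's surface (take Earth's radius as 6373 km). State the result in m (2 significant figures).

Total mass lost = 283 Gt/yr × 64 yr = 1.811×10^4 Gt = 1.811×10^16 kg.
ρ_w = 0.9991 g cm⁻³ = 999.1 kg m⁻³, so water volume = 1.811×10^16 / 999.1 = 1.813×10^13 m³.
Δh = 1.813×10^13 / 3.60×10^14 = 0.0504 m.

≈ 0.050 m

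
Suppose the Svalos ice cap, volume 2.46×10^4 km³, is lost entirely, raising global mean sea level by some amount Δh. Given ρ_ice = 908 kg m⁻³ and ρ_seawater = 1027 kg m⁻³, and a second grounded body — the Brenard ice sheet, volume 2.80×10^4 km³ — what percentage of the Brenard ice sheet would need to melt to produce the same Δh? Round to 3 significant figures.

≈ 87.9 %

Equal sea-level rise means equal mass of meltwater, i.e. equal mass of ice lost.
Ice mass of Svalos: 2.234×10^16 kg; ice mass of Brenard: 2.542×10^16 kg.
Fraction required = 2.234×10^16 / 2.542×10^16 = 0.879 → 87.9 %.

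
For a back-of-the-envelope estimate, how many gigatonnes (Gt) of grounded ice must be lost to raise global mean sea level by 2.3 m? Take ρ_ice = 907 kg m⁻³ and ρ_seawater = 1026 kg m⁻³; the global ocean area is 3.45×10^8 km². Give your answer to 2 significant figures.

Required water volume = Δh × A = 2.3 m × 3.45×10^14 m² = 7.935×10^14 m³.
ρ_w = 1026 kg m⁻³, so the mass of water = 7.935×10^14 m³ × 1026 kg m⁻³ = 8.141×10^17 kg = 8.1×10^5 Gt (and the same mass of ice, by conservation).

≈ 8.1×10^5 Gt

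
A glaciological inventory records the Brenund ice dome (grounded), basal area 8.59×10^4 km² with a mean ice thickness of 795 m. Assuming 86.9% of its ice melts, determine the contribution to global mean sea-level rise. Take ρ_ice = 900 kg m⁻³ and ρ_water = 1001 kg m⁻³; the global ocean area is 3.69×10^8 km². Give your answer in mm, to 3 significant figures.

≈ 145 mm

Brenund: ice volume = 8.59×10^4 km² × 795 m = 6.829×10^4 km³; 0.869 × 6.829×10^4 × (900/1001) = 5.336×10^4 km³ of water.
Spread over 3.69×10^14 m² of ocean, Δh = 5.336×10^13 / 3.69×10^14 = 0.145 m = 145 mm.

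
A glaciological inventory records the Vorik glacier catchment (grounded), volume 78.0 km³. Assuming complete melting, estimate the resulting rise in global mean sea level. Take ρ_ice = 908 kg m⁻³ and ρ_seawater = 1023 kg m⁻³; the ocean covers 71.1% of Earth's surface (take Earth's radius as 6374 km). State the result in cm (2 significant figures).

≈ 0.019 cm

Vorik: 78.0 km³ × (908/1023) = 69.23 km³ of water.
Spread over 3.63×10^14 m² of ocean, Δh = 6.923×10^10 / 3.63×10^14 = 1.91×10^-4 m = 0.019 cm.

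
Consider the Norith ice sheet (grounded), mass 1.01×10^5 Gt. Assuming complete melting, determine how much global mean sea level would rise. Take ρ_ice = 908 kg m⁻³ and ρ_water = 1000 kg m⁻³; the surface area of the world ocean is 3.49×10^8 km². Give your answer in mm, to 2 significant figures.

Norith: 1.01×10^5 Gt = 1.010×10^17 kg; dividing by ρ_w = 1000 kg m⁻³ gives 1.010×10^14 m³ of water.
Spread over 3.49×10^14 m² of ocean, Δh = 1.010×10^14 / 3.49×10^14 = 0.289 m = 290 mm.

≈ 290 mm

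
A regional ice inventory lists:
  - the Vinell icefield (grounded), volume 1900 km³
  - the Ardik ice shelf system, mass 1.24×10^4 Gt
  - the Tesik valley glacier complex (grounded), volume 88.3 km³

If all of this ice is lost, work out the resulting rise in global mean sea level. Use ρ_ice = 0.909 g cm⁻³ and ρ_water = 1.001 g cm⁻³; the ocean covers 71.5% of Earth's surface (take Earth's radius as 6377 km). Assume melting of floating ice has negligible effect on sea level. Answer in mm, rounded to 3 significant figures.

Vinell: 1900 km³ × (909/1001) = 1725 km³ of water.
The Ardik ice shelf system is floating and already displaces its own weight of water, so its melt adds essentially nothing to sea level.
Tesik: 88.3 km³ × (909/1001) = 80.18 km³ of water.
Total added water ≈ 1.806×10^12 m³ over 3.65×10^14 m² → Δh = 4.94×10^-3 m = 4.94 mm.

≈ 4.94 mm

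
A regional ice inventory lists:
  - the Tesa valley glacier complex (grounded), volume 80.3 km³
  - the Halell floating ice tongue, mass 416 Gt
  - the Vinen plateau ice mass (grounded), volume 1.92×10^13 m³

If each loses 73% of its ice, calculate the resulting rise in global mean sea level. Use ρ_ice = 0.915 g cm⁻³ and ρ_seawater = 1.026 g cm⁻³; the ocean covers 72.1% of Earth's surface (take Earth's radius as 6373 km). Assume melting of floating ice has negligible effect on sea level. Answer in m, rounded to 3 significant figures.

≈ 0.0341 m

Tesa: 0.73 × 80.3 km³ × (915/1026) = 52.28 km³ of water.
The Halell floating ice tongue is floating and already displaces its own weight of water, so its melt adds essentially nothing to sea level.
Vinen: 0.73 × 1.92×10^13 m³ × (915/1026) = 1.250×10^13 m³ of water.
Total added water ≈ 1.255×10^13 m³ over 3.68×10^14 m² → Δh = 0.0341 m.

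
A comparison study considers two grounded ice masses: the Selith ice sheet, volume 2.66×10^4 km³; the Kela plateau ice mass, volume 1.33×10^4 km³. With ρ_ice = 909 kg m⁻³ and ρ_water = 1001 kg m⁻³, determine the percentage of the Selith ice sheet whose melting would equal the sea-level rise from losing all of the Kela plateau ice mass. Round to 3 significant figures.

Equal sea-level rise means equal mass of meltwater, i.e. equal mass of ice lost.
Ice mass of Kela: 1.209×10^16 kg; ice mass of Selith: 2.418×10^16 kg.
Fraction required = 1.209×10^16 / 2.418×10^16 = 0.500 → 50.0 %.

≈ 50.0 %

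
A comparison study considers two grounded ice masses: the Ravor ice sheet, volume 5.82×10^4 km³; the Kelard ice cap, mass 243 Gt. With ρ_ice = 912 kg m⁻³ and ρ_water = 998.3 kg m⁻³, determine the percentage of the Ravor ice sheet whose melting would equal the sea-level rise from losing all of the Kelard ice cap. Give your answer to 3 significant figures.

≈ 0.458 %

Equal sea-level rise means equal mass of meltwater, i.e. equal mass of ice lost.
Ice mass of Kelard: 2.430×10^14 kg; ice mass of Ravor: 5.308×10^16 kg.
Fraction required = 2.430×10^14 / 5.308×10^16 = 4.58×10^-3 → 0.458 %.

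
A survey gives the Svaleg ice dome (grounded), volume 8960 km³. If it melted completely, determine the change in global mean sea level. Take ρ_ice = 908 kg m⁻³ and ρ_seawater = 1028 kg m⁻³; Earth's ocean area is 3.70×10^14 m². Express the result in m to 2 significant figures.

≈ 0.021 m

Svaleg: 8960 km³ × (908/1028) = 7914 km³ of water.
Spread over 3.70×10^14 m² of ocean, Δh = 7.914×10^12 / 3.70×10^14 = 0.0214 m.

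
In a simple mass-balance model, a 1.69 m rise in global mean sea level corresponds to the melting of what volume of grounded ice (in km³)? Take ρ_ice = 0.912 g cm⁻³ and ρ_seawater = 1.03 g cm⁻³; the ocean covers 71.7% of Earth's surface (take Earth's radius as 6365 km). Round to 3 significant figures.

≈ 6.97×10^5 km³

Required water volume = Δh × A = 1.69 m × 3.65×10^14 m² = 6.169×10^14 m³ = 6.169×10^5 km³.
Ice volume = water volume × ρ_w/ρ_ice = 6.169×10^5 × 1030/912 = 6.97×10^5 km³.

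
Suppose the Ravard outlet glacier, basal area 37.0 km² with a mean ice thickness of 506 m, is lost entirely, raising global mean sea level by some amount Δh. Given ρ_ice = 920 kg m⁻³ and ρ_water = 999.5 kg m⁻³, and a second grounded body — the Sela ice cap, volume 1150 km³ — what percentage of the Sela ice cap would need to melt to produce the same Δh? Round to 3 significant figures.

≈ 1.63 %

Equal sea-level rise means equal mass of meltwater, i.e. equal mass of ice lost.
Ice mass of Ravard: 1.722×10^13 kg; ice mass of Sela: 1.058×10^15 kg.
Fraction required = 1.722×10^13 / 1.058×10^15 = 0.0163 → 1.63 %.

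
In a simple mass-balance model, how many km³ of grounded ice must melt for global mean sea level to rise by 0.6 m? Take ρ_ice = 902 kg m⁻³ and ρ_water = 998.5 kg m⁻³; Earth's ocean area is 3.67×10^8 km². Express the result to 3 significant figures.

Required water volume = Δh × A = 0.6 m × 3.67×10^14 m² = 2.202×10^14 m³ = 2.202×10^5 km³.
Ice volume = water volume × ρ_w/ρ_ice = 2.202×10^5 × 998.5/902 = 2.44×10^5 km³.

≈ 2.44×10^5 km³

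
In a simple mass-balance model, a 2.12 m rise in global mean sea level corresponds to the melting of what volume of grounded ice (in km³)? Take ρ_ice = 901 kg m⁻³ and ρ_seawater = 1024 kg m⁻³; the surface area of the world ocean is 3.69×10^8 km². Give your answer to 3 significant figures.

Required water volume = Δh × A = 2.12 m × 3.69×10^14 m² = 7.823×10^14 m³ = 7.823×10^5 km³.
Ice volume = water volume × ρ_w/ρ_ice = 7.823×10^5 × 1024/901 = 8.89×10^5 km³.

≈ 8.89×10^5 km³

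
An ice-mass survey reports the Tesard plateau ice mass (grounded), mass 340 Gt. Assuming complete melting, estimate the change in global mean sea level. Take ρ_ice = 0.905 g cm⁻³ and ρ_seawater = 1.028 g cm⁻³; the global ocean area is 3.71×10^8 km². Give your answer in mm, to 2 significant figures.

≈ 0.89 mm

Tesard: 340 Gt = 3.400×10^14 kg; dividing by ρ_w = 1.028 g cm⁻³ = 1028 kg m⁻³ gives 3.307×10^11 m³ of water.
Spread over 3.71×10^14 m² of ocean, Δh = 3.307×10^11 / 3.71×10^14 = 8.91×10^-4 m = 0.89 mm.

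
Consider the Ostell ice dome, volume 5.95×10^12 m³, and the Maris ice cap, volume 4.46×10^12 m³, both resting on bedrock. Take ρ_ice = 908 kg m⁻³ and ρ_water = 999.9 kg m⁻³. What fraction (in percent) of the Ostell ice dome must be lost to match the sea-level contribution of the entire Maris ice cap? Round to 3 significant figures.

≈ 75.0 %

Equal sea-level rise means equal mass of meltwater, i.e. equal mass of ice lost.
Ice mass of Maris: 4.050×10^15 kg; ice mass of Ostell: 5.403×10^15 kg.
Fraction required = 4.050×10^15 / 5.403×10^15 = 0.750 → 75.0 %.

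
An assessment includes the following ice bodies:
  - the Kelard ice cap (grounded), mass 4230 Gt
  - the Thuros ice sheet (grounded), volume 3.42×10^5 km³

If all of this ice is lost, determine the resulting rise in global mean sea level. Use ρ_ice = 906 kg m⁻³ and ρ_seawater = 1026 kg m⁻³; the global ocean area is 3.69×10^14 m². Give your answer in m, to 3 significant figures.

Kelard: 4230 Gt = 4.230×10^15 kg; dividing by ρ_w = 1026 kg m⁻³ gives 4.123×10^12 m³ of water.
Thuros: 3.42×10^5 km³ × (906/1026) = 3.020×10^5 km³ of water.
Total added water ≈ 3.061×10^14 m³ over 3.69×10^14 m² → Δh = 0.830 m.

≈ 0.830 m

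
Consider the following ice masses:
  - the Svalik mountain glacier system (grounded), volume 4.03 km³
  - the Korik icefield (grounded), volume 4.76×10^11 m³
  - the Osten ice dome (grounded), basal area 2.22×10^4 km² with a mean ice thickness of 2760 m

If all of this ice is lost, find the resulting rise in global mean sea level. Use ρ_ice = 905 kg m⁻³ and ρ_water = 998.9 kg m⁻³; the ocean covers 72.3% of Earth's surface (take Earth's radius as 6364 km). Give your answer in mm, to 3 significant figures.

≈ 152 mm

Svalik: 4.03 km³ × (905/998.9) = 3.651 km³ of water.
Korik: 4.76×10^11 m³ × (905/998.9) = 4.313×10^11 m³ of water.
Osten: ice volume = 2.22×10^4 km² × 2760 m = 6.127×10^4 km³; 6.127×10^4 × (905/998.9) = 5.551×10^4 km³ of water.
Total added water ≈ 5.595×10^13 m³ over 3.68×10^14 m² → Δh = 0.152 m = 152 mm.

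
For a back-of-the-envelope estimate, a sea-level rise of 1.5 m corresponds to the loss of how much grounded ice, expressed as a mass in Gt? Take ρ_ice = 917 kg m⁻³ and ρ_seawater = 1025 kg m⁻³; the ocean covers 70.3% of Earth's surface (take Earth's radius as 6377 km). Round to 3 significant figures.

Required water volume = Δh × A = 1.5 m × 3.59×10^14 m² = 5.389×10^14 m³.
ρ_w = 1025 kg m⁻³, so the mass of water = 5.389×10^14 m³ × 1025 kg m⁻³ = 5.523×10^17 kg = 5.52×10^5 Gt (and the same mass of ice, by conservation).

≈ 5.52×10^5 Gt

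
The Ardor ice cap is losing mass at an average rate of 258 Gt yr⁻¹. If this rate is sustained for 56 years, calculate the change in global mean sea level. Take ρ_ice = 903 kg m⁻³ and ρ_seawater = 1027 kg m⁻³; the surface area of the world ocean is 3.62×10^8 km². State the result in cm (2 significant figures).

Total mass lost = 258 Gt/yr × 56 yr = 1.445×10^4 Gt = 1.445×10^16 kg.
ρ_w = 1027 kg m⁻³, so water volume = 1.445×10^16 / 1027 = 1.407×10^13 m³.
Δh = 1.407×10^13 / 3.62×10^14 = 0.0389 m = 3.9 cm.

≈ 3.9 cm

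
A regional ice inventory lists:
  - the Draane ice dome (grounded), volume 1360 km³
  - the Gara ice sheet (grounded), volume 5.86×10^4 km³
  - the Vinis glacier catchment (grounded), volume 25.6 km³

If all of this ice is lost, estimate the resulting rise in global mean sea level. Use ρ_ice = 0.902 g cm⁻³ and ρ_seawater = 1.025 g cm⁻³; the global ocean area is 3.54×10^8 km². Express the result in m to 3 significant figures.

≈ 0.149 m

Draane: 1360 km³ × (902/1025) = 1197 km³ of water.
Gara: 5.86×10^4 km³ × (902/1025) = 5.157×10^4 km³ of water.
Vinis: 25.6 km³ × (902/1025) = 22.53 km³ of water.
Total added water ≈ 5.279×10^13 m³ over 3.54×10^14 m² → Δh = 0.149 m.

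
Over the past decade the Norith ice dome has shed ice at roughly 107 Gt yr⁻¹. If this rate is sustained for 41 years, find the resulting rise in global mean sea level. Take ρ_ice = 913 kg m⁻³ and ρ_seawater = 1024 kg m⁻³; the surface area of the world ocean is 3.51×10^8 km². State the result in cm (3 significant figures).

≈ 1.22 cm

Total mass lost = 107 Gt/yr × 41 yr = 4387 Gt = 4.387×10^15 kg.
ρ_w = 1024 kg m⁻³, so water volume = 4.387×10^15 / 1024 = 4.284×10^12 m³.
Δh = 4.284×10^12 / 3.51×10^14 = 0.0122 m = 1.22 cm.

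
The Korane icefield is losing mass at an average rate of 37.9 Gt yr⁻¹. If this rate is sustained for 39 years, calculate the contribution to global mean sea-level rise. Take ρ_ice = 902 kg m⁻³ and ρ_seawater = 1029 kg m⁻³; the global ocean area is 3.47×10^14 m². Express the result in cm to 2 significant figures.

Total mass lost = 37.9 Gt/yr × 39 yr = 1478 Gt = 1.478×10^15 kg.
ρ_w = 1029 kg m⁻³, so water volume = 1.478×10^15 / 1029 = 1.436×10^12 m³.
Δh = 1.436×10^12 / 3.47×10^14 = 4.14×10^-3 m = 0.41 cm.

≈ 0.41 cm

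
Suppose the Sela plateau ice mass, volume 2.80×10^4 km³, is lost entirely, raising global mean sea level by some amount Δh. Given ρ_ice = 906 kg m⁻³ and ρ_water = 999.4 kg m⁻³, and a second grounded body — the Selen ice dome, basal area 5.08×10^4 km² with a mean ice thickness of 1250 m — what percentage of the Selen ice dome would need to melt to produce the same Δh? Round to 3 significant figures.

≈ 44.1 %

Equal sea-level rise means equal mass of meltwater, i.e. equal mass of ice lost.
Ice mass of Sela: 2.537×10^16 kg; ice mass of Selen: 5.753×10^16 kg.
Fraction required = 2.537×10^16 / 5.753×10^16 = 0.441 → 44.1 %.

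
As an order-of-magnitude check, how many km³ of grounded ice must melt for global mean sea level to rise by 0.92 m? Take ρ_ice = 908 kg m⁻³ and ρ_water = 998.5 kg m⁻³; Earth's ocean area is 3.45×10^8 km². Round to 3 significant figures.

≈ 3.49×10^5 km³

Required water volume = Δh × A = 0.92 m × 3.45×10^14 m² = 3.174×10^14 m³ = 3.174×10^5 km³.
Ice volume = water volume × ρ_w/ρ_ice = 3.174×10^5 × 998.5/908 = 3.49×10^5 km³.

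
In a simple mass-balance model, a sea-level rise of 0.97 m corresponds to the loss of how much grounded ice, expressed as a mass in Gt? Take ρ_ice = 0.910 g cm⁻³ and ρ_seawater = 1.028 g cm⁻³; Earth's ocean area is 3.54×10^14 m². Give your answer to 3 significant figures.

Required water volume = Δh × A = 0.97 m × 3.54×10^14 m² = 3.434×10^14 m³.
ρ_w = 1.028 g cm⁻³ = 1028 kg m⁻³, so the mass of water = 3.434×10^14 m³ × 1028 kg m⁻³ = 3.530×10^17 kg = 3.53×10^5 Gt (and the same mass of ice, by conservation).

≈ 3.53×10^5 Gt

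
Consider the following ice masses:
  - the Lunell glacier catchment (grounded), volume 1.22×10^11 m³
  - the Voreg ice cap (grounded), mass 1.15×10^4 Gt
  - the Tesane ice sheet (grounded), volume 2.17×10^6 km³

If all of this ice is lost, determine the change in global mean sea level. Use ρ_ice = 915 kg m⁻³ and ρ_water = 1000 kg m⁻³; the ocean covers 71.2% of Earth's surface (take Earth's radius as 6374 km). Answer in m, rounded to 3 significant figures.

≈ 5.49 m

Lunell: 1.22×10^11 m³ × (915/1000) = 1.116×10^11 m³ of water.
Voreg: 1.15×10^4 Gt = 1.150×10^16 kg; dividing by ρ_w = 1000 kg m⁻³ gives 1.150×10^13 m³ of water.
Tesane: 2.17×10^6 km³ × (915/1000) = 1.986×10^6 km³ of water.
Total added water ≈ 1.997×10^15 m³ over 3.64×10^14 m² → Δh = 5.49 m.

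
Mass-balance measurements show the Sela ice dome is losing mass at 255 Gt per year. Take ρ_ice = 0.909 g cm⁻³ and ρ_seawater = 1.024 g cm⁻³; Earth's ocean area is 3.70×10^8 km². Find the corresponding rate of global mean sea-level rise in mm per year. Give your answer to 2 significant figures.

≈ 0.67 mm/yr

ρ_w = 1.024 g cm⁻³ = 1024 kg m⁻³. Annual water volume added = 255 Gt / ρ_w = 2.550×10^14 kg / 1024 kg m⁻³ = 2.490×10^11 m³.
Δh per year = 2.490×10^11 / 3.70×10^14 = 6.73×10^-4 m = 0.67 mm.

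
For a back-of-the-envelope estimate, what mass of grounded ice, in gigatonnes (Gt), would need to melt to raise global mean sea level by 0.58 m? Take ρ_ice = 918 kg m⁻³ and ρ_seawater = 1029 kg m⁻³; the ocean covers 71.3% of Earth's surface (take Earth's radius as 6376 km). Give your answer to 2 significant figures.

≈ 2.2×10^5 Gt

Required water volume = Δh × A = 0.58 m × 3.64×10^14 m² = 2.113×10^14 m³.
ρ_w = 1029 kg m⁻³, so the mass of water = 2.113×10^14 m³ × 1029 kg m⁻³ = 2.174×10^17 kg = 2.2×10^5 Gt (and the same mass of ice, by conservation).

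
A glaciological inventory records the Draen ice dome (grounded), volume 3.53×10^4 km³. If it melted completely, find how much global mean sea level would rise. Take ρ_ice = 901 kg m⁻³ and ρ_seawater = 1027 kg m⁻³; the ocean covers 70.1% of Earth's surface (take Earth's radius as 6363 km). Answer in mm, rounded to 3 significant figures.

Draen: 3.53×10^4 km³ × (901/1027) = 3.097×10^4 km³ of water.
Spread over 3.57×10^14 m² of ocean, Δh = 3.097×10^13 / 3.57×10^14 = 0.0868 m = 86.8 mm.

≈ 86.8 mm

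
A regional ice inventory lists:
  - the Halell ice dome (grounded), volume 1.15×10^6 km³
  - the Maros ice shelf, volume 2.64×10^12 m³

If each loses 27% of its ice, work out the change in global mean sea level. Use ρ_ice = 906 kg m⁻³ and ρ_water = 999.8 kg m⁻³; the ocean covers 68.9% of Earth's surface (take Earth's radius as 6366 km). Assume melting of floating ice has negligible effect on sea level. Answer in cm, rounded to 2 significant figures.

≈ 80 cm

Halell: 0.27 × 1.15×10^6 km³ × (906/999.8) = 2.814×10^5 km³ of water.
The Maros ice shelf is floating and already displaces its own weight of water, so its melt adds essentially nothing to sea level.
Total added water ≈ 2.814×10^14 m³ over 3.51×10^14 m² → Δh = 0.802 m = 80 cm.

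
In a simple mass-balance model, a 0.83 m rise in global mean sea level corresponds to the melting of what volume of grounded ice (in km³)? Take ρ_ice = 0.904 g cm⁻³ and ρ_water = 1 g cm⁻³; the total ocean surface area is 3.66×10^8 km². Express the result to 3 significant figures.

Required water volume = Δh × A = 0.83 m × 3.66×10^14 m² = 3.038×10^14 m³ = 3.038×10^5 km³.
Ice volume = water volume × ρ_w/ρ_ice = 3.038×10^5 × 1000/904 = 3.36×10^5 km³.

≈ 3.36×10^5 km³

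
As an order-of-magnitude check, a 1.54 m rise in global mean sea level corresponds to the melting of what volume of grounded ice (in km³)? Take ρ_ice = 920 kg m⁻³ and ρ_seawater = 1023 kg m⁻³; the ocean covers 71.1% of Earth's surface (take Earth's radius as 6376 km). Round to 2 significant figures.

Required water volume = Δh × A = 1.54 m × 3.63×10^14 m² = 5.594×10^14 m³ = 5.594×10^5 km³.
Ice volume = water volume × ρ_w/ρ_ice = 5.594×10^5 × 1023/920 = 6.2×10^5 km³.

≈ 6.2×10^5 km³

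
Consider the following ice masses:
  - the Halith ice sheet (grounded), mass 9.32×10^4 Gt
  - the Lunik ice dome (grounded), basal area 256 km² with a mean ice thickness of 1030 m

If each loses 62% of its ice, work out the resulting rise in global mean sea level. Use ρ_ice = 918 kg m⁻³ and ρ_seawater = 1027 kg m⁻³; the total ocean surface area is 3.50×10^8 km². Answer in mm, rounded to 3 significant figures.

≈ 161 mm

Halith: 0.62 × 9.32×10^4 Gt = 5.778×10^16 kg; dividing by ρ_w = 1027 kg m⁻³ gives 5.626×10^13 m³ of water.
Lunik: ice volume = 256 km² × 1030 m = 263.7 km³; 0.62 × 263.7 × (918/1027) = 146.1 km³ of water.
Total added water ≈ 5.641×10^13 m³ over 3.50×10^14 m² → Δh = 0.161 m = 161 mm.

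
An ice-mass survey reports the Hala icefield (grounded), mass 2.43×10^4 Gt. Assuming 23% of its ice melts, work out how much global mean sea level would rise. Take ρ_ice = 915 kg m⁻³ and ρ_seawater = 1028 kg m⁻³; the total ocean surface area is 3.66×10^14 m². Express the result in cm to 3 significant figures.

≈ 1.49 cm

Hala: 0.23 × 2.43×10^4 Gt = 5.589×10^15 kg; dividing by ρ_w = 1028 kg m⁻³ gives 5.437×10^12 m³ of water.
Spread over 3.66×10^14 m² of ocean, Δh = 5.437×10^12 / 3.66×10^14 = 0.0149 m = 1.49 cm.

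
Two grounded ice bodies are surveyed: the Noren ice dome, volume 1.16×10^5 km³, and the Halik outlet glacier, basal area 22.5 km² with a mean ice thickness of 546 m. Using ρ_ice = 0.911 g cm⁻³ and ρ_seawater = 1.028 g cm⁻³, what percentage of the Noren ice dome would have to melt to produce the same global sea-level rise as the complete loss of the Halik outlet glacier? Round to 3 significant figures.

≈ 0.0106 %

Equal sea-level rise means equal mass of meltwater, i.e. equal mass of ice lost.
Ice mass of Halik: 1.119×10^13 kg; ice mass of Noren: 1.057×10^17 kg.
Fraction required = 1.119×10^13 / 1.057×10^17 = 1.06×10^-4 → 0.0106 %.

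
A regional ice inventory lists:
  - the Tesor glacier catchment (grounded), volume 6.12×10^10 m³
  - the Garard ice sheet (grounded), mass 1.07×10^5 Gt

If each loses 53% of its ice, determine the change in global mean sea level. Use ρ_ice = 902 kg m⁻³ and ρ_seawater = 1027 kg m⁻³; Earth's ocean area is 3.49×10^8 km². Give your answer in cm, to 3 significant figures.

≈ 15.8 cm

Tesor: 0.53 × 6.12×10^10 m³ × (902/1027) = 2.849×10^10 m³ of water.
Garard: 0.53 × 1.07×10^5 Gt = 5.671×10^16 kg; dividing by ρ_w = 1027 kg m⁻³ gives 5.522×10^13 m³ of water.
Total added water ≈ 5.525×10^13 m³ over 3.49×10^14 m² → Δh = 0.158 m = 15.8 cm.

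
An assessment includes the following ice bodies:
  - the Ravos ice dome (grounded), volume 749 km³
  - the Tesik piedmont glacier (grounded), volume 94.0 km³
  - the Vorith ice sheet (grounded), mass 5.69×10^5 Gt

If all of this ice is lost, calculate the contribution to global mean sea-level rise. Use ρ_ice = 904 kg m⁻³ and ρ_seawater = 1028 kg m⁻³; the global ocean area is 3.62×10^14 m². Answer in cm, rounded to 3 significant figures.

Ravos: 749 km³ × (904/1028) = 658.7 km³ of water.
Tesik: 94.0 km³ × (904/1028) = 82.66 km³ of water.
Vorith: 5.69×10^5 Gt = 5.690×10^17 kg; dividing by ρ_w = 1028 kg m⁻³ gives 5.535×10^14 m³ of water.
Total added water ≈ 5.542×10^14 m³ over 3.62×10^14 m² → Δh = 1.53 m = 153 cm.

≈ 153 cm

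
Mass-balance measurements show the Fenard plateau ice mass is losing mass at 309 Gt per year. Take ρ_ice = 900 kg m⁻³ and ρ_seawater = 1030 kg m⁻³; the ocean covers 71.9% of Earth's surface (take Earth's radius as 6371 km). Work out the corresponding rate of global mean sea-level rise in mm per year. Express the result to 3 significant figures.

ρ_w = 1030 kg m⁻³. Annual water volume added = 309 Gt / ρ_w = 3.090×10^14 kg / 1030 kg m⁻³ = 3.000×10^11 m³.
Δh per year = 3.000×10^11 / 3.67×10^14 = 8.18×10^-4 m = 0.818 mm.

≈ 0.818 mm/yr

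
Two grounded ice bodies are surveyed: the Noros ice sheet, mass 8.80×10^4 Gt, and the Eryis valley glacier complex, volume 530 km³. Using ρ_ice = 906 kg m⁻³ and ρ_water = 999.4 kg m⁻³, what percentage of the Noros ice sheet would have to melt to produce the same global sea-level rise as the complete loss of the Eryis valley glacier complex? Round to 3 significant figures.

Equal sea-level rise means equal mass of meltwater, i.e. equal mass of ice lost.
Ice mass of Eryis: 4.802×10^14 kg; ice mass of Noros: 8.800×10^16 kg.
Fraction required = 4.802×10^14 / 8.800×10^16 = 5.46×10^-3 → 0.546 %.

≈ 0.546 %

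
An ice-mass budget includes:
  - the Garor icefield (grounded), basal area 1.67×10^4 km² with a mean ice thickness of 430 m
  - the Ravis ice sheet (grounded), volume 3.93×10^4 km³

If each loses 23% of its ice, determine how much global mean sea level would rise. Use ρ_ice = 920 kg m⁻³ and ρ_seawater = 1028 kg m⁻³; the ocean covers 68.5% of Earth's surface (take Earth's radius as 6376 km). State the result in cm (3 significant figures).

≈ 2.73 cm

Garor: ice volume = 1.67×10^4 km² × 430 m = 7181 km³; 0.23 × 7181 × (920/1028) = 1478 km³ of water.
Ravis: 0.23 × 3.93×10^4 km³ × (920/1028) = 8089 km³ of water.
Total added water ≈ 9.567×10^12 m³ over 3.50×10^14 m² → Δh = 0.0273 m = 2.73 cm.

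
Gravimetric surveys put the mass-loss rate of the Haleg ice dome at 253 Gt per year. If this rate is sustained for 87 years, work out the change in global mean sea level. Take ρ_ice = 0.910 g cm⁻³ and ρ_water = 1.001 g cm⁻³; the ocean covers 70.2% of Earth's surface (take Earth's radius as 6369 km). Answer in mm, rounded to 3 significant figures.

Total mass lost = 253 Gt/yr × 87 yr = 2.201×10^4 Gt = 2.201×10^16 kg.
ρ_w = 1.001 g cm⁻³ = 1001 kg m⁻³, so water volume = 2.201×10^16 / 1001 = 2.199×10^13 m³.
Δh = 2.199×10^13 / 3.58×10^14 = 0.0614 m = 61.4 mm.

≈ 61.4 mm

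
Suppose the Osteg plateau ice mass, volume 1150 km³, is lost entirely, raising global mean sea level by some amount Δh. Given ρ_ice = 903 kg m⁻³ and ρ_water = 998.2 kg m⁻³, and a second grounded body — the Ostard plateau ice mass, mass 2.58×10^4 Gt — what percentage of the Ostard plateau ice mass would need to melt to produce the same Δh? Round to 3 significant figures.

Equal sea-level rise means equal mass of meltwater, i.e. equal mass of ice lost.
Ice mass of Osteg: 1.038×10^15 kg; ice mass of Ostard: 2.580×10^16 kg.
Fraction required = 1.038×10^15 / 2.580×10^16 = 0.0403 → 4.03 %.

≈ 4.03 %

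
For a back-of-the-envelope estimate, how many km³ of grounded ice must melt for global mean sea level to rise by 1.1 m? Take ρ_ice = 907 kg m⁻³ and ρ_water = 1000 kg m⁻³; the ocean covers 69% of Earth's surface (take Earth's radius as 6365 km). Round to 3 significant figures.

Required water volume = Δh × A = 1.1 m × 3.51×10^14 m² = 3.864×10^14 m³ = 3.864×10^5 km³.
Ice volume = water volume × ρ_w/ρ_ice = 3.864×10^5 × 1000/907 = 4.26×10^5 km³.

≈ 4.26×10^5 km³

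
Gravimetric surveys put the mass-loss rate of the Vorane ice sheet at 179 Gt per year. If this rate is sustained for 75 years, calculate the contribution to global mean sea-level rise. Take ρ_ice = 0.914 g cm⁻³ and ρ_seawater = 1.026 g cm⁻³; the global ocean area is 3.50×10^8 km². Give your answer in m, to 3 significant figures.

≈ 0.0374 m

Total mass lost = 179 Gt/yr × 75 yr = 1.342×10^4 Gt = 1.342×10^16 kg.
ρ_w = 1.026 g cm⁻³ = 1026 kg m⁻³, so water volume = 1.342×10^16 / 1026 = 1.308×10^13 m³.
Δh = 1.308×10^13 / 3.50×10^14 = 0.0374 m.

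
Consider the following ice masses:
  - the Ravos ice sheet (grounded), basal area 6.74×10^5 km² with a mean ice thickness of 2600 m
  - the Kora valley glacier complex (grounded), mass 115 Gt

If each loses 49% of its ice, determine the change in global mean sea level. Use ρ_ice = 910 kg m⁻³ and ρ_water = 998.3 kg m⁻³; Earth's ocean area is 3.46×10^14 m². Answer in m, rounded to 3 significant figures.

Ravos: ice volume = 6.74×10^5 km² × 2600 m = 1.752×10^6 km³; 0.49 × 1.752×10^6 × (910/998.3) = 7.827×10^5 km³ of water.
Kora: 0.49 × 115 Gt = 5.635×10^13 kg; dividing by ρ_w = 998.3 kg m⁻³ gives 5.645×10^10 m³ of water.
Total added water ≈ 7.828×10^14 m³ over 3.46×10^14 m² → Δh = 2.26 m.

≈ 2.26 m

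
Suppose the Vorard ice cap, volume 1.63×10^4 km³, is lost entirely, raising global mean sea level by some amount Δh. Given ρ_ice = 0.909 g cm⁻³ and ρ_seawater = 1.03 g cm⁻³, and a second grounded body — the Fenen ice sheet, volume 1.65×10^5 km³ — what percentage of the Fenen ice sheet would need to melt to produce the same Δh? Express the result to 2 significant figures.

Equal sea-level rise means equal mass of meltwater, i.e. equal mass of ice lost.
Ice mass of Vorard: 1.482×10^16 kg; ice mass of Fenen: 1.500×10^17 kg.
Fraction required = 1.482×10^16 / 1.500×10^17 = 0.0988 → 9.9 %.

≈ 9.9 %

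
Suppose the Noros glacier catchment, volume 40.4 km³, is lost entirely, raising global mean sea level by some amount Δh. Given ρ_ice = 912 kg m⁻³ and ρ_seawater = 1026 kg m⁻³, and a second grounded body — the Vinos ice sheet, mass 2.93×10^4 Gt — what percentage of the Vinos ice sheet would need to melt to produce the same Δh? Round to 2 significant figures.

Equal sea-level rise means equal mass of meltwater, i.e. equal mass of ice lost.
Ice mass of Noros: 3.684×10^13 kg; ice mass of Vinos: 2.930×10^16 kg.
Fraction required = 3.684×10^13 / 2.930×10^16 = 1.26×10^-3 → 0.13 %.

≈ 0.13 %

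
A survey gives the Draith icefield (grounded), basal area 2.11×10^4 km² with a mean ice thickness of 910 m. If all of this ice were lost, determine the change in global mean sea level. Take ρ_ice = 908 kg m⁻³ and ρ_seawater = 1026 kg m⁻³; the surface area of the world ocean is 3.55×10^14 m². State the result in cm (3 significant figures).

≈ 4.79 cm

Draith: ice volume = 2.11×10^4 km² × 910 m = 1.920×10^4 km³; 1.920×10^4 × (908/1026) = 1.699×10^4 km³ of water.
Spread over 3.55×10^14 m² of ocean, Δh = 1.699×10^13 / 3.55×10^14 = 0.0479 m = 4.79 cm.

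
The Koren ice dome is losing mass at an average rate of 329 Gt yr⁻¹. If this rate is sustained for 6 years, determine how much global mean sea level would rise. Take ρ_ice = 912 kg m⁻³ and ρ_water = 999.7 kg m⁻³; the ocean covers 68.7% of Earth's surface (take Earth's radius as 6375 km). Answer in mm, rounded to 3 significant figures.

Total mass lost = 329 Gt/yr × 6 yr = 1974 Gt = 1.974×10^15 kg.
ρ_w = 999.7 kg m⁻³, so water volume = 1.974×10^15 / 999.7 = 1.975×10^12 m³.
Δh = 1.975×10^12 / 3.51×10^14 = 5.63×10^-3 m = 5.63 mm.

≈ 5.63 mm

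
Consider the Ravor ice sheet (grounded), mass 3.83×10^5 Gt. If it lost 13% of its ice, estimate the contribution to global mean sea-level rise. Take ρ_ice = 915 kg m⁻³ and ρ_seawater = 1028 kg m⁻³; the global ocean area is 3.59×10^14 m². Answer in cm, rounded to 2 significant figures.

Ravor: 0.13 × 3.83×10^5 Gt = 4.979×10^16 kg; dividing by ρ_w = 1028 kg m⁻³ gives 4.843×10^13 m³ of water.
Spread over 3.59×10^14 m² of ocean, Δh = 4.843×10^13 / 3.59×10^14 = 0.135 m = 13 cm.

≈ 13 cm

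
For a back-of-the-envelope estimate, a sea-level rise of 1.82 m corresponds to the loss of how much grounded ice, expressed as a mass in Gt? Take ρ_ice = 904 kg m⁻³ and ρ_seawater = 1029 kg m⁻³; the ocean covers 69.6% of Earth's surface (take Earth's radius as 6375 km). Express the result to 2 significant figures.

≈ 6.7×10^5 Gt

Required water volume = Δh × A = 1.82 m × 3.55×10^14 m² = 6.469×10^14 m³.
ρ_w = 1029 kg m⁻³, so the mass of water = 6.469×10^14 m³ × 1029 kg m⁻³ = 6.657×10^17 kg = 6.7×10^5 Gt (and the same mass of ice, by conservation).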